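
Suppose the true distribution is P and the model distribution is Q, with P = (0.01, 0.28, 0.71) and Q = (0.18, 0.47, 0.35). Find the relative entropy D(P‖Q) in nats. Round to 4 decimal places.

0.3283 nats

D(P‖Q) = Σ p·ln(p/q).
  0.01·ln(0.01/0.18) = -0.02890
  0.28·ln(0.28/0.47) = -0.14502
  0.71·ln(0.71/0.35) = 0.50221
D(P‖Q) = 0.3283 nats.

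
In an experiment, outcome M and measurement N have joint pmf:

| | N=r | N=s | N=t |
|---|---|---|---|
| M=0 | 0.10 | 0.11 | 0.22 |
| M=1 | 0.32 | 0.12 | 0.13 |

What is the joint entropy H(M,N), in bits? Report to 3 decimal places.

2.439 bits

H(M,N) = −Σ p(x,y)·log₂ p(x,y) over all 6 cells.
  cell (0,r): −0.10·log₂0.10 = 0.3322
  cell (0,s): −0.11·log₂0.11 = 0.3503
  cell (0,t): −0.22·log₂0.22 = 0.4806
  cell (1,r): −0.32·log₂0.32 = 0.5260
  cell (1,s): −0.12·log₂0.12 = 0.3671
  cell (1,t): −0.13·log₂0.13 = 0.3826
Sum = 2.439 bits.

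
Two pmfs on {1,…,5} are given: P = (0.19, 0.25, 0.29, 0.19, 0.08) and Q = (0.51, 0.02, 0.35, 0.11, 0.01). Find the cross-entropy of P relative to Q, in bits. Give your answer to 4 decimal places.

H(P,Q) = −Σ p·log₂ q.
  −0.19·log₂(0.51) = 0.18457
  −0.25·log₂(0.02) = 1.41096
  −0.29·log₂(0.35) = 0.43923
  −0.19·log₂(0.11) = 0.60504
  −0.08·log₂(0.01) = 0.53151
H(P,Q) = 3.1713 bits.

3.1713 bits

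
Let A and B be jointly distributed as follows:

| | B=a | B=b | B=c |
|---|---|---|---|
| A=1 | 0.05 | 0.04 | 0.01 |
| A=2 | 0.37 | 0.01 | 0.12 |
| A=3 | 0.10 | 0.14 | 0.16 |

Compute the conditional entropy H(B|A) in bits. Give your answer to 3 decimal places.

Chain rule: H(B|A) = H(A,B) − H(A).
Marginals: p(A) = (0.1000, 0.5000, 0.4000), p(B) = (0.5200, 0.1900, 0.2900).
H(A,B) = 2.5848 bits; H(A) = 1.3610 bits.
H(B|A) = 2.5848 − 1.3610 = 1.224 bits.

1.224 bits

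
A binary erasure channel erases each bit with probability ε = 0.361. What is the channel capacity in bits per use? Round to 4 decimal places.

0.6390 bits

Binary erasure channel: capacity C = 1 − ε.
C = 1 − 0.361 = 0.6390 bits per channel use.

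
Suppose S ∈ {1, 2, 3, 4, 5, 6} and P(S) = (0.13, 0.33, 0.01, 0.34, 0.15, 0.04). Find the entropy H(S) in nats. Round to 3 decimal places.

H(S) = −Σ p·ln p.
  −(0.13)·ln(0.13) = 0.2652
  −(0.33)·ln(0.33) = 0.3659
  −(0.01)·ln(0.01) = 0.0461
  −(0.34)·ln(0.34) = 0.3668
  −(0.15)·ln(0.15) = 0.2846
  −(0.04)·ln(0.04) = 0.1288
Sum: 0.2652 + 0.3659 + 0.0461 + 0.3668 + 0.2846 + 0.1288 = 1.457 nats.

1.457 nats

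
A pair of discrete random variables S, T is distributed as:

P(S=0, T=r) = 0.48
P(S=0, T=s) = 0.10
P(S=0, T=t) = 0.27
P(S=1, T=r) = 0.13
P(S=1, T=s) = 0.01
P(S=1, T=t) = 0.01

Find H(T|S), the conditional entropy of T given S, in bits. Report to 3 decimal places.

Marginals: p(S) = (0.8500, 0.1500), p(T) = (0.6100, 0.1100, 0.2800).
H(T|S) = Σ p(S) · H(T|S=·).
  S=0: p=0.8500, H(T|S=0) = 1.3543
  S=1: p=0.1500, H(T|S=1) = 0.6998
Weighted sum = 1.256 bits.

1.256 bits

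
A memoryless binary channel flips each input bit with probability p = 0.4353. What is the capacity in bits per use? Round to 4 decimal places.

Binary symmetric channel: C = 1 − h₂(ε) where h₂ is the binary entropy function.
h₂(0.4353) = −0.4353·log₂0.4353 − 0.5647·log₂0.5647 = 0.9879.
C = 1 − 0.9879 = 0.0121 bits per channel use.

0.0121 bits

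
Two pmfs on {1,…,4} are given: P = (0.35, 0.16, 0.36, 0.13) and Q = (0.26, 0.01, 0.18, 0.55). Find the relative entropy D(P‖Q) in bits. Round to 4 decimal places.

0.8796 bits

D(P‖Q) = Σ p·log₂(p/q).
  0.35·log₂(0.35/0.26) = 0.15010
  0.16·log₂(0.16/0.01) = 0.64000
  0.36·log₂(0.36/0.18) = 0.36000
  0.13·log₂(0.13/0.55) = -0.27052
D(P‖Q) = 0.8796 bits.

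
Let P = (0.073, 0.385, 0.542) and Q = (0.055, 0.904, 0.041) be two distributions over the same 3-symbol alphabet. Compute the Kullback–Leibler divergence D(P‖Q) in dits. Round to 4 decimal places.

0.4740 dits

D(P‖Q) = Σ p·log₁₀(p/q).
  0.073·log₁₀(0.073/0.055) = 0.00898
  0.385·log₁₀(0.385/0.904) = -0.14272
  0.542·log₁₀(0.542/0.041) = 0.60770
D(P‖Q) = 0.4740 dits.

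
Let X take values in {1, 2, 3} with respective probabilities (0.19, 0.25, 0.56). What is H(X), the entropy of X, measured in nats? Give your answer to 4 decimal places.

0.9868 nats

H(X) = −Σ p·ln p.
  −(0.19)·ln(0.19) = 0.31554
  −(0.25)·ln(0.25) = 0.34657
  −(0.56)·ln(0.56) = 0.32470
Sum: 0.31554 + 0.34657 + 0.32470 = 0.9868 nats.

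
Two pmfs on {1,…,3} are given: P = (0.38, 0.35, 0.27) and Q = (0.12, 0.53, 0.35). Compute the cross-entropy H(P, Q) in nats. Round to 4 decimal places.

1.3114 nats

H(P,Q) = −Σ p·ln q.
  −0.38·ln(0.12) = 0.80570
  −0.35·ln(0.53) = 0.22221
  −0.27·ln(0.35) = 0.28345
H(P,Q) = 1.3114 nats.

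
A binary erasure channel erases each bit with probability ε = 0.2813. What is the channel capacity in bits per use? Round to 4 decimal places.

Binary erasure channel: capacity C = 1 − ε.
C = 1 − 0.2813 = 0.7187 bits per channel use.

0.7187 bits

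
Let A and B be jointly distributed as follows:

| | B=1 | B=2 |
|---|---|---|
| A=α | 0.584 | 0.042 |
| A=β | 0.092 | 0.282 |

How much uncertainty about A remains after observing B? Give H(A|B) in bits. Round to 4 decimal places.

0.5682 bits

Marginals: p(A) = (0.6260, 0.3740), p(B) = (0.6760, 0.3240).
H(A|B) = Σ p(B) · H(A|B=·).
  B=1: p=0.6760, H(A|B=1) = 0.5739
  B=2: p=0.3240, H(A|B=2) = 0.5564
Weighted sum = 0.5682 bits.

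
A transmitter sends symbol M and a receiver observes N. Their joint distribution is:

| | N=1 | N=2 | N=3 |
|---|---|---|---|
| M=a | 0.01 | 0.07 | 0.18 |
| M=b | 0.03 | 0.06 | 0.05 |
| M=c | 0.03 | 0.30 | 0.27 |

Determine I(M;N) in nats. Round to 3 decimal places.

Marginals: p(M) = (0.2600, 0.1400, 0.6000), p(N) = (0.0700, 0.4300, 0.5000).
I(M;N) = Σ p(x,y)·ln[p(x,y)/(p(x)p(y))].
  (a,1): 0.01·ln(0.5495) = -0.0060
  (a,2): 0.07·ln(0.6261) = -0.0328
  (a,3): 0.18·ln(1.3846) = 0.0586
  (b,1): 0.03·ln(3.0612) = 0.0336
  (b,2): 0.06·ln(0.9967) = -0.0002
  (b,3): 0.05·ln(0.7143) = -0.0168
  (c,1): 0.03·ln(0.7143) = -0.0101
  (c,2): 0.30·ln(1.1628) = 0.0452
  (c,3): 0.27·ln(0.9000) = -0.0284
Sum = 0.043 nats.

0.043 nats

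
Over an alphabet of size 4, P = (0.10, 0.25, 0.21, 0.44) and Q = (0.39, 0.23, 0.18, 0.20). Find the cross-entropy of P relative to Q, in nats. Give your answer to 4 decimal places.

H(P,Q) = −Σ p·ln q.
  −0.10·ln(0.39) = 0.09416
  −0.25·ln(0.23) = 0.36742
  −0.21·ln(0.18) = 0.36011
  −0.44·ln(0.20) = 0.70815
H(P,Q) = 1.5298 nats.

1.5298 nats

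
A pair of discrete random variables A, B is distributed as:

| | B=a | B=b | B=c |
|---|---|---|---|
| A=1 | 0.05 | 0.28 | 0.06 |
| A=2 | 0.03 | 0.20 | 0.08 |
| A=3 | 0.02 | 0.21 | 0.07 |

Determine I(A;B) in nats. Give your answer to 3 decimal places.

0.009 nats

Marginals: p(A) = (0.3900, 0.3100, 0.3000), p(B) = (0.1000, 0.6900, 0.2100).
I(A;B) = Σ p(x,y)·ln[p(x,y)/(p(x)p(y))].
  (1,a): 0.05·ln(1.2821) = 0.0124
  (1,b): 0.28·ln(1.0405) = 0.0111
  (1,c): 0.06·ln(0.7326) = -0.0187
  (2,a): 0.03·ln(0.9677) = -0.0010
  (2,b): 0.20·ln(0.9350) = -0.0134
  (2,c): 0.08·ln(1.2289) = 0.0165
  (3,a): 0.02·ln(0.6667) = -0.0081
  (3,b): 0.21·ln(1.0145) = 0.0030
  (3,c): 0.07·ln(1.1111) = 0.0074
Sum = 0.009 nats.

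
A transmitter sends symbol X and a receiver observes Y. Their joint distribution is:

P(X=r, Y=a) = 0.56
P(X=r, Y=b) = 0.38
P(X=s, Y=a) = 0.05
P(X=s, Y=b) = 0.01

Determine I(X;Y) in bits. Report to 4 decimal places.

0.0108 bits

Marginals: p(X) = (0.9400, 0.0600), p(Y) = (0.6100, 0.3900).
I(X;Y) = Σ p(x,y)·log₂[p(x,y)/(p(x)p(y))].
  (r,a): 0.56·log₂(0.9766) = -0.01910
  (r,b): 0.38·log₂(1.0366) = 0.01968
  (s,a): 0.05·log₂(1.3661) = 0.02250
  (s,b): 0.01·log₂(0.4274) = -0.01227
Sum = 0.0108 bits.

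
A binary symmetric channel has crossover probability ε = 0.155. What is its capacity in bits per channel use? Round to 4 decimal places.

0.3778 bits

Binary symmetric channel: C = 1 − h₂(ε) where h₂ is the binary entropy function.
h₂(0.155) = −0.155·log₂0.155 − 0.845·log₂0.845 = 0.6222.
C = 1 − 0.6222 = 0.3778 bits per channel use.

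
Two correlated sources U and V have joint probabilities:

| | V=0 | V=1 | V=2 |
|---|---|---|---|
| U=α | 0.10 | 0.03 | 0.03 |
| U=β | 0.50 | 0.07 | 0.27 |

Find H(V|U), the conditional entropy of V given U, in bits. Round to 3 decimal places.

1.280 bits

Chain rule: H(V|U) = H(U,V) − H(U).
Marginals: p(U) = (0.1600, 0.8400), p(V) = (0.6000, 0.1000, 0.3000).
H(U,V) = 1.9143 bits; H(U) = 0.6343 bits.
H(V|U) = 1.9143 − 0.6343 = 1.280 bits.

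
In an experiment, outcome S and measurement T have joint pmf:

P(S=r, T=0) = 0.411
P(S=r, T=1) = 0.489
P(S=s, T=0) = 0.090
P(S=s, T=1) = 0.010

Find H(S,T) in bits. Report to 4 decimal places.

1.4110 bits

H(S,T) = −Σ p(x,y)·log₂ p(x,y) over all 4 cells.
  cell (r,0): −0.411·log₂0.411 = 0.52723
  cell (r,1): −0.489·log₂0.489 = 0.50469
  cell (s,0): −0.090·log₂0.090 = 0.31265
  cell (s,1): −0.010·log₂0.010 = 0.06644
Sum = 1.4110 bits.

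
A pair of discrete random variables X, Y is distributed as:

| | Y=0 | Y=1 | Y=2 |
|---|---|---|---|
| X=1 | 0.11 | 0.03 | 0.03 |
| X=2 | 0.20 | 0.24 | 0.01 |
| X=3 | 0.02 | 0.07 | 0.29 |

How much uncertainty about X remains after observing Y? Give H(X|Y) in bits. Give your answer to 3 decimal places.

Chain rule: H(X|Y) = H(X,Y) − H(Y).
Marginals: p(X) = (0.1700, 0.4500, 0.3800), p(Y) = (0.3300, 0.3400, 0.3300).
H(X,Y) = 2.5781 bits; H(Y) = 1.5848 bits.
H(X|Y) = 2.5781 − 1.5848 = 0.993 bits.

0.993 bits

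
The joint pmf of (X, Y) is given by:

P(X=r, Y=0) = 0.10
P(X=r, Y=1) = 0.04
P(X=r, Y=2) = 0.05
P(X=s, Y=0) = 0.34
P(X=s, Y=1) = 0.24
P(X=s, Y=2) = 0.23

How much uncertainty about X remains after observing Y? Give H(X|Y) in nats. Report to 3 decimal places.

0.482 nats

Chain rule: H(X|Y) = H(X,Y) − H(Y).
Marginals: p(X) = (0.1900, 0.8100), p(Y) = (0.4400, 0.2800, 0.2800).
H(X,Y) = 1.5561 nats; H(Y) = 1.0741 nats.
H(X|Y) = 1.5561 − 1.0741 = 0.482 nats.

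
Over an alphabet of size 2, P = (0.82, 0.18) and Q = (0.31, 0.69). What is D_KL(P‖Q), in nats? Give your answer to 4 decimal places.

D(P‖Q) = Σ p·ln(p/q).
  0.82·ln(0.82/0.31) = 0.79764
  0.18·ln(0.18/0.69) = -0.24187
D(P‖Q) = 0.5558 nats.

0.5558 nats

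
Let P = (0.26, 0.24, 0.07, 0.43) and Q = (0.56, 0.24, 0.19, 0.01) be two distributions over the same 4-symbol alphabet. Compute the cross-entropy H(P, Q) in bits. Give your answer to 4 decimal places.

H(P,Q) = −Σ p·log₂ q.
  −0.26·log₂(0.56) = 0.21749
  −0.24·log₂(0.24) = 0.49413
  −0.07·log₂(0.19) = 0.16772
  −0.43·log₂(0.01) = 2.85686
H(P,Q) = 3.7362 bits.

3.7362 bits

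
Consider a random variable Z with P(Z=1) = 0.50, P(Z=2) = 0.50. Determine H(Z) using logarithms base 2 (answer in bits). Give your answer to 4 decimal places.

1.0000 bits

H(Z) = −Σ p·log₂ p.
  −(0.50)·log₂(0.50) = 0.50000
  −(0.50)·log₂(0.50) = 0.50000
Sum: 0.50000 + 0.50000 = 1.0000 bits.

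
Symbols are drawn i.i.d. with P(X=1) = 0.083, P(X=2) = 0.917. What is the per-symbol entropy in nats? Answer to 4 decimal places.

0.2860 nats

H(X) = −Σ p·ln p.
  −(0.083)·ln(0.083) = 0.20658
  −(0.917)·ln(0.917) = 0.07946
Sum: 0.20658 + 0.07946 = 0.2860 nats.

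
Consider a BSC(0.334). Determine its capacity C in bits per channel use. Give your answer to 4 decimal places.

Binary symmetric channel: C = 1 − h₂(ε) where h₂ is the binary entropy function.
h₂(0.334) = −0.334·log₂0.334 − 0.666·log₂0.666 = 0.9190.
C = 1 − 0.9190 = 0.0810 bits per channel use.

0.0810 bits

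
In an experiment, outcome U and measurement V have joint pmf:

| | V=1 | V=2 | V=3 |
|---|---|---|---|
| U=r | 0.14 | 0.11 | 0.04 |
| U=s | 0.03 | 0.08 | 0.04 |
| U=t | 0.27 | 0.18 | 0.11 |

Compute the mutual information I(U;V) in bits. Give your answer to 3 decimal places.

0.036 bits

Marginals: p(U) = (0.2900, 0.1500, 0.5600), p(V) = (0.4400, 0.3700, 0.1900).
I(U;V) = H(U) + H(V) − H(U,V).
H(U) = 1.3969, H(V) = 1.5071, H(U,V) = 2.8678.
I(U;V) = 1.3969 + 1.5071 − 2.8678 = 0.036 bits.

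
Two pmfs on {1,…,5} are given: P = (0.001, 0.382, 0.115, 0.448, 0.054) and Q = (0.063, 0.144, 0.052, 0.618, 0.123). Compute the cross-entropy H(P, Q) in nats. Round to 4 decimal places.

1.4118 nats

H(P,Q) = −Σ p·ln q.
  −0.001·ln(0.063) = 0.00276
  −0.382·ln(0.144) = 0.74029
  −0.115·ln(0.052) = 0.34000
  −0.448·ln(0.618) = 0.21561
  −0.054·ln(0.123) = 0.11316
H(P,Q) = 1.4118 nats.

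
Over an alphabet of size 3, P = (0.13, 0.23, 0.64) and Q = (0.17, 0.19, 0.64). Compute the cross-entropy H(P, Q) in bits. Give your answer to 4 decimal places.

1.2955 bits

H(P,Q) = −Σ p·log₂ q.
  −0.13·log₂(0.17) = 0.33233
  −0.23·log₂(0.19) = 0.55106
  −0.64·log₂(0.64) = 0.41207
H(P,Q) = 1.2955 bits.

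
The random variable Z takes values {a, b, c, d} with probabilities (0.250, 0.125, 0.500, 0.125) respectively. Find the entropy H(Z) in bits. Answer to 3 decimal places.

1.750 bits

H(Z) = −Σ p·log₂ p.
  −(0.250)·log₂(0.250) = 0.5000
  −(0.125)·log₂(0.125) = 0.3750
  −(0.500)·log₂(0.500) = 0.5000
  −(0.125)·log₂(0.125) = 0.3750
Sum: 0.5000 + 0.3750 + 0.5000 + 0.3750 = 1.750 bits.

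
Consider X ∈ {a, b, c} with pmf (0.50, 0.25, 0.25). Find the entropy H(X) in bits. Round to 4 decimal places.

1.5000 bits

H(X) = −Σ p·log₂ p.
  −(0.50)·log₂(0.50) = 0.50000
  −(0.25)·log₂(0.25) = 0.50000
  −(0.25)·log₂(0.25) = 0.50000
Sum: 0.50000 + 0.50000 + 0.50000 = 1.5000 bits.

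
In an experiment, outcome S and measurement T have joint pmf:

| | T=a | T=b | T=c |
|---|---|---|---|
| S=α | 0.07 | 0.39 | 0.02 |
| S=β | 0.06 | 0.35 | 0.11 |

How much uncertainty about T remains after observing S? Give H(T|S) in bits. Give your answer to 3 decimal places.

1.036 bits

Marginals: p(S) = (0.4800, 0.5200), p(T) = (0.1300, 0.7400, 0.1300).
H(T|S) = Σ p(S) · H(T|S=·).
  S=α: p=0.4800, H(T|S=α) = 0.8395
  S=β: p=0.5200, H(T|S=β) = 1.2180
Weighted sum = 1.036 bits.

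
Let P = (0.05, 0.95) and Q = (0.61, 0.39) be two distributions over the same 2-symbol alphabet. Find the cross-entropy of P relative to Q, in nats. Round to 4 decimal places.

H(P,Q) = −Σ p·ln q.
  −0.05·ln(0.61) = 0.02471
  −0.95·ln(0.39) = 0.89453
H(P,Q) = 0.9192 nats.

0.9192 nats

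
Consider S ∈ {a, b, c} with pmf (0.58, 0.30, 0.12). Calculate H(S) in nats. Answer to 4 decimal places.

H(S) = −Σ p·ln p.
  −(0.58)·ln(0.58) = 0.31594
  −(0.30)·ln(0.30) = 0.36119
  −(0.12)·ln(0.12) = 0.25443
Sum: 0.31594 + 0.36119 + 0.25443 = 0.9316 nats.

0.9316 nats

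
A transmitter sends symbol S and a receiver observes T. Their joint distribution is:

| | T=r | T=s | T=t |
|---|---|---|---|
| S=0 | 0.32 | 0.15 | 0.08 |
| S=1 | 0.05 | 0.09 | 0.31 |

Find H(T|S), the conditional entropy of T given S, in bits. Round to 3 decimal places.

Chain rule: H(T|S) = H(S,T) − H(S).
Marginals: p(S) = (0.5500, 0.4500), p(T) = (0.3700, 0.2400, 0.3900).
H(S,T) = 2.2806 bits; H(S) = 0.9928 bits.
H(T|S) = 2.2806 − 0.9928 = 1.288 bits.

1.288 bits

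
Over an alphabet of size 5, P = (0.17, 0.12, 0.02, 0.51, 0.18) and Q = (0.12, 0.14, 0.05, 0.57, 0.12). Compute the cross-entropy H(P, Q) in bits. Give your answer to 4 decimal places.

1.9110 bits

H(P,Q) = −Σ p·log₂ q.
  −0.17·log₂(0.12) = 0.52001
  −0.12·log₂(0.14) = 0.34038
  −0.02·log₂(0.05) = 0.08644
  −0.51·log₂(0.57) = 0.41359
  −0.18·log₂(0.12) = 0.55060
H(P,Q) = 1.9110 bits.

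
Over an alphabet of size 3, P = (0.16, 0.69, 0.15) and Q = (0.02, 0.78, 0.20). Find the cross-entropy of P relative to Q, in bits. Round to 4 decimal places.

H(P,Q) = −Σ p·log₂ q.
  −0.16·log₂(0.02) = 0.90302
  −0.69·log₂(0.78) = 0.24733
  −0.15·log₂(0.20) = 0.34829
H(P,Q) = 1.4986 bits.

1.4986 bits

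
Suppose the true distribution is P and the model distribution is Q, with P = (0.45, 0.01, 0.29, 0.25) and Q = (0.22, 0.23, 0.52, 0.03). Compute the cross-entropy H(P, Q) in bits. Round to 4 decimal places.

H(P,Q) = −Σ p·log₂ q.
  −0.45·log₂(0.22) = 0.98299
  −0.01·log₂(0.23) = 0.02120
  −0.29·log₂(0.52) = 0.27359
  −0.25·log₂(0.03) = 1.26472
H(P,Q) = 2.5425 bits.

2.5425 bits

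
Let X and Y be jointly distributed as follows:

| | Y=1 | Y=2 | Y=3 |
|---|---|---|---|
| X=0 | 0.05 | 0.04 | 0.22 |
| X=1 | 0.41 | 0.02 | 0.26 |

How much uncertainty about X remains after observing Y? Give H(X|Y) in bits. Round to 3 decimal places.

0.761 bits

Chain rule: H(X|Y) = H(X,Y) − H(Y).
Marginals: p(X) = (0.3100, 0.6900), p(Y) = (0.4600, 0.0600, 0.4800).
H(X,Y) = 2.0280 bits; H(Y) = 1.2671 bits.
H(X|Y) = 2.0280 − 1.2671 = 0.761 bits.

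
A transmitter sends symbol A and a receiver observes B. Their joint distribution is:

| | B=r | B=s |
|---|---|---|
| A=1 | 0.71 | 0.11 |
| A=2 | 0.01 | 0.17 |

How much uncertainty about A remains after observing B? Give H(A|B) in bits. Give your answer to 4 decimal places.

0.3467 bits

Marginals: p(A) = (0.8200, 0.1800), p(B) = (0.7200, 0.2800).
H(A|B) = Σ p(B) · H(A|B=·).
  B=r: p=0.7200, H(A|B=r) = 0.1056
  B=s: p=0.2800, H(A|B=s) = 0.9666
Weighted sum = 0.3467 bits.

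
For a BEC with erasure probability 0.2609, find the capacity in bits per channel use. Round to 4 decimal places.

0.7391 bits

Binary erasure channel: capacity C = 1 − ε.
C = 1 − 0.2609 = 0.7391 bits per channel use.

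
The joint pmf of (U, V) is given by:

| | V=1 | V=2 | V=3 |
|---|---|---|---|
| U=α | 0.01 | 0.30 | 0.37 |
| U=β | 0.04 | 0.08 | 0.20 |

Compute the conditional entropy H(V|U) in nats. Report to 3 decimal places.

0.801 nats

Marginals: p(U) = (0.6800, 0.3200), p(V) = (0.0500, 0.3800, 0.5700).
H(V|U) = Σ p(U) · H(V|U=·).
  U=α: p=0.6800, H(V|U=α) = 0.7542
  U=β: p=0.3200, H(V|U=β) = 0.9003
Weighted sum = 0.801 nats.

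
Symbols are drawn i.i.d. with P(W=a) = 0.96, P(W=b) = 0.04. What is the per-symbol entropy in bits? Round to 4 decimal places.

0.2423 bits

H(W) = −Σ p·log₂ p.
  −(0.96)·log₂(0.96) = 0.05654
  −(0.04)·log₂(0.04) = 0.18575
Sum: 0.05654 + 0.18575 = 0.2423 bits.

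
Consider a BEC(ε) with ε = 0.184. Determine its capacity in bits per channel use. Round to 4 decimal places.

Binary erasure channel: capacity C = 1 − ε.
C = 1 − 0.184 = 0.8160 bits per channel use.

0.8160 bits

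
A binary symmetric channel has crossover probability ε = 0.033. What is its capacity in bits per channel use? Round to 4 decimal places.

0.7908 bits

Binary symmetric channel: C = 1 − h₂(ε) where h₂ is the binary entropy function.
h₂(0.033) = −0.033·log₂0.033 − 0.967·log₂0.967 = 0.2092.
C = 1 − 0.2092 = 0.7908 bits per channel use.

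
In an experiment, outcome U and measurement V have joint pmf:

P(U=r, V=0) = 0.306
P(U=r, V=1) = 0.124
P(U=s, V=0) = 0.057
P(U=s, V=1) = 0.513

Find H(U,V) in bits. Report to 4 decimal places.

H(U,V) = −Σ p(x,y)·log₂ p(x,y) over all 4 cells.
  cell (r,0): −0.306·log₂0.306 = 0.52277
  cell (r,1): −0.124·log₂0.124 = 0.37344
  cell (s,0): −0.057·log₂0.057 = 0.23557
  cell (s,1): −0.513·log₂0.513 = 0.49400
Sum = 1.6258 bits.

1.6258 bits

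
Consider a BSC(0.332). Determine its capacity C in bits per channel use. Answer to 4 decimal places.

0.0830 bits

Binary symmetric channel: C = 1 − h₂(ε) where h₂ is the binary entropy function.
h₂(0.332) = −0.332·log₂0.332 − 0.668·log₂0.668 = 0.9170.
C = 1 − 0.9170 = 0.0830 bits per channel use.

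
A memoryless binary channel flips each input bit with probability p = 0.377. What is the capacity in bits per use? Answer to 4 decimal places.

Binary symmetric channel: C = 1 − h₂(ε) where h₂ is the binary entropy function.
h₂(0.377) = −0.377·log₂0.377 − 0.623·log₂0.623 = 0.9559.
C = 1 − 0.9559 = 0.0441 bits per channel use.

0.0441 bits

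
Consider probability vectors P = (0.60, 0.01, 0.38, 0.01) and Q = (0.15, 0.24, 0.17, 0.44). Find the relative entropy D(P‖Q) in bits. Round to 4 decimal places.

D(P‖Q) = Σ p·log₂(p/q).
  0.60·log₂(0.60/0.15) = 1.20000
  0.01·log₂(0.01/0.24) = -0.04585
  0.38·log₂(0.38/0.17) = 0.44098
  0.01·log₂(0.01/0.44) = -0.05459
D(P‖Q) = 1.5405 bits.

1.5405 bits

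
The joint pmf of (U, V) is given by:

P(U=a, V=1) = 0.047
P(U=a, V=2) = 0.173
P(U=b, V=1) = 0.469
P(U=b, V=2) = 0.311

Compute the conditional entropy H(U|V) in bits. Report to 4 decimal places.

Marginals: p(U) = (0.2200, 0.7800), p(V) = (0.5160, 0.4840).
H(U|V) = Σ p(V) · H(U|V=·).
  V=1: p=0.5160, H(U|V=1) = 0.4401
  V=2: p=0.4840, H(U|V=2) = 0.9405
Weighted sum = 0.6823 bits.

0.6823 bits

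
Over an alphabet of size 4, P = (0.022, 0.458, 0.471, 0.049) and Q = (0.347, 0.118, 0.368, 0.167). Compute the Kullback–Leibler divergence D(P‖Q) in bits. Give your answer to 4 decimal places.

D(P‖Q) = Σ p·log₂(p/q).
  0.022·log₂(0.022/0.347) = -0.08755
  0.458·log₂(0.458/0.118) = 0.89610
  0.471·log₂(0.471/0.368) = 0.16769
  0.049·log₂(0.049/0.167) = -0.08668
D(P‖Q) = 0.8896 bits.

0.8896 bits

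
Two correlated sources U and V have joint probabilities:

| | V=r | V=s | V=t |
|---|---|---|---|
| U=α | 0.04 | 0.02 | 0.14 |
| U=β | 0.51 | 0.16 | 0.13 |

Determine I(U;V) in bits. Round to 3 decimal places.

Marginals: p(U) = (0.2000, 0.8000), p(V) = (0.5500, 0.1800, 0.2700).
I(U;V) = H(U) + H(V) − H(U,V).
H(U) = 0.7219, H(V) = 1.4297, H(U,V) = 1.9968.
I(U;V) = 0.7219 + 1.4297 − 1.9968 = 0.155 bits.

0.155 bits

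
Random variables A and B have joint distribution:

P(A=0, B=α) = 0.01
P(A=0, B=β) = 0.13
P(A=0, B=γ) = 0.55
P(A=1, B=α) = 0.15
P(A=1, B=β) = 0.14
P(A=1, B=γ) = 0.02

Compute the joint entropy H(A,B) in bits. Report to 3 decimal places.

1.844 bits

H(A,B) = −Σ p(x,y)·log₂ p(x,y) over all 6 cells.
  cell (0,α): −0.01·log₂0.01 = 0.0664
  cell (0,β): −0.13·log₂0.13 = 0.3826
  cell (0,γ): −0.55·log₂0.55 = 0.4744
  cell (1,α): −0.15·log₂0.15 = 0.4105
  cell (1,β): −0.14·log₂0.14 = 0.3971
  cell (1,γ): −0.02·log₂0.02 = 0.1129
Sum = 1.844 bits.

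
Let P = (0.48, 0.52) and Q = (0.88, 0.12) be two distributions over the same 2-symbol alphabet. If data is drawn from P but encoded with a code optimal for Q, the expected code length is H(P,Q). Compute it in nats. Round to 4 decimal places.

1.1639 nats

H(P,Q) = −Σ p·ln q.
  −0.48·ln(0.88) = 0.06136
  −0.52·ln(0.12) = 1.10254
H(P,Q) = 1.1639 nats.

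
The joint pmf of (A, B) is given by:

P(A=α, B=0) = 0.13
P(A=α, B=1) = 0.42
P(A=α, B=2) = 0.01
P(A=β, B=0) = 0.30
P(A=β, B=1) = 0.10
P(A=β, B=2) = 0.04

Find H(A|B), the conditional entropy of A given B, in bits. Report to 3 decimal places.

Chain rule: H(A|B) = H(A,B) − H(B).
Marginals: p(A) = (0.5600, 0.4400), p(B) = (0.4300, 0.5200, 0.0500).
H(A,B) = 2.0138 bits; H(B) = 1.2302 bits.
H(A|B) = 2.0138 − 1.2302 = 0.784 bits.

0.784 bits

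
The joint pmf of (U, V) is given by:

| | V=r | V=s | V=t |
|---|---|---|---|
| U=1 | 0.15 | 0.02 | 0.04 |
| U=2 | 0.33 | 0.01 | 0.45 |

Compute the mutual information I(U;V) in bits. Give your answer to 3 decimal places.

0.084 bits

Marginals: p(U) = (0.2100, 0.7900), p(V) = (0.4800, 0.0300, 0.4900).
I(U;V) = H(U) + H(V) − H(U,V).
H(U) = 0.7415, H(V) = 1.1643, H(U,V) = 1.8218.
I(U;V) = 0.7415 + 1.1643 − 1.8218 = 0.084 bits.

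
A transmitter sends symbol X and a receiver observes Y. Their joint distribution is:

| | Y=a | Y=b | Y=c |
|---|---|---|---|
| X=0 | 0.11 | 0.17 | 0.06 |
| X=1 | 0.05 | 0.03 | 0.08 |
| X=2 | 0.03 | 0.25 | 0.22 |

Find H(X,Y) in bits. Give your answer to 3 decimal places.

H(X,Y) = −Σ p(x,y)·log₂ p(x,y) over all 9 cells.
  cell (0,a): −0.11·log₂0.11 = 0.3503
  cell (0,b): −0.17·log₂0.17 = 0.4346
  cell (0,c): −0.06·log₂0.06 = 0.2435
  cell (1,a): −0.05·log₂0.05 = 0.2161
  cell (1,b): −0.03·log₂0.03 = 0.1518
  cell (1,c): −0.08·log₂0.08 = 0.2915
  cell (2,a): −0.03·log₂0.03 = 0.1518
  cell (2,b): −0.25·log₂0.25 = 0.5000
  cell (2,c): −0.22·log₂0.22 = 0.4806
Sum = 2.820 bits.

2.820 bits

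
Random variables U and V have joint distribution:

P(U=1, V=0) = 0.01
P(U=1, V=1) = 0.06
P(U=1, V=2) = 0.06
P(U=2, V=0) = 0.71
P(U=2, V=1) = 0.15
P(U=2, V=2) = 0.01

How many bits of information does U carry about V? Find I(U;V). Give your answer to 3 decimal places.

Marginals: p(U) = (0.1300, 0.8700), p(V) = (0.7200, 0.2100, 0.0700).
I(U;V) = Σ p(x,y)·log₂[p(x,y)/(p(x)p(y))].
  (1,0): 0.01·log₂(0.1068) = -0.0323
  (1,1): 0.06·log₂(2.1978) = 0.0682
  (1,2): 0.06·log₂(6.5934) = 0.1633
  (2,0): 0.71·log₂(1.1335) = 0.1283
  (2,1): 0.15·log₂(0.8210) = -0.0427
  (2,2): 0.01·log₂(0.1642) = -0.0261
Sum = 0.259 bits.

0.259 bits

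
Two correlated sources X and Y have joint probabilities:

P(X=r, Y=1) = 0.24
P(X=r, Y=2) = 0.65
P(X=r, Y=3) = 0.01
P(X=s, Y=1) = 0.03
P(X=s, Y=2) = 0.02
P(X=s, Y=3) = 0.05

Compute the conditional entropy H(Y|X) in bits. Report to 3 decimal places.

Chain rule: H(Y|X) = H(X,Y) − H(X).
Marginals: p(X) = (0.9000, 0.1000), p(Y) = (0.2700, 0.6700, 0.0600).
H(X,Y) = 1.4453 bits; H(X) = 0.4690 bits.
H(Y|X) = 1.4453 − 0.4690 = 0.976 bits.

0.976 bits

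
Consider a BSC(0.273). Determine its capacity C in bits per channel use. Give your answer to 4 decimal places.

Binary symmetric channel: C = 1 − h₂(ε) where h₂ is the binary entropy function.
h₂(0.273) = −0.273·log₂0.273 − 0.727·log₂0.727 = 0.8457.
C = 1 − 0.8457 = 0.1543 bits per channel use.

0.1543 bits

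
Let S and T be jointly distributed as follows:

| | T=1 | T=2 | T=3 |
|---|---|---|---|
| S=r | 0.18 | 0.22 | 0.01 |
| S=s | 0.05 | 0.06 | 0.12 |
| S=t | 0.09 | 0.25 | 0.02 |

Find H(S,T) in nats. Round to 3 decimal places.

H(S,T) = −Σ p(x,y)·ln p(x,y) over all 9 cells.
  cell (r,1): −0.18·ln0.18 = 0.3087
  cell (r,2): −0.22·ln0.22 = 0.3331
  cell (r,3): −0.01·ln0.01 = 0.0461
  cell (s,1): −0.05·ln0.05 = 0.1498
  cell (s,2): −0.06·ln0.06 = 0.1688
  cell (s,3): −0.12·ln0.12 = 0.2544
  cell (t,1): −0.09·ln0.09 = 0.2167
  cell (t,2): −0.25·ln0.25 = 0.3466
  cell (t,3): −0.02·ln0.02 = 0.0782
Sum = 1.902 nats.

1.902 nats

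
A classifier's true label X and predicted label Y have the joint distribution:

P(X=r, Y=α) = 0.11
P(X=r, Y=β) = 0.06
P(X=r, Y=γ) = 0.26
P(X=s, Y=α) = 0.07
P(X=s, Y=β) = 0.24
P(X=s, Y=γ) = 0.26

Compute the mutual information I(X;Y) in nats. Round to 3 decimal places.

Marginals: p(X) = (0.4300, 0.5700), p(Y) = (0.1800, 0.3000, 0.5200).
I(X;Y) = H(X) + H(Y) − H(X,Y).
H(X) = 0.6833, H(Y) = 1.0099, H(X,Y) = 1.6407.
I(X;Y) = 0.6833 + 1.0099 − 1.6407 = 0.052 nats.

0.052 nats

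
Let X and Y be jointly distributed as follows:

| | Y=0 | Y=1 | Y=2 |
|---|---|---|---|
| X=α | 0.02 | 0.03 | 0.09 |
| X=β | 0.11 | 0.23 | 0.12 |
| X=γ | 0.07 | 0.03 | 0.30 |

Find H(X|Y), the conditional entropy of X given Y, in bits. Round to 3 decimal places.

1.246 bits

Chain rule: H(X|Y) = H(X,Y) − H(Y).
Marginals: p(X) = (0.1400, 0.4600, 0.4000), p(Y) = (0.2000, 0.2900, 0.5100).
H(X,Y) = 2.7237 bits; H(Y) = 1.4777 bits.
H(X|Y) = 2.7237 − 1.4777 = 1.246 bits.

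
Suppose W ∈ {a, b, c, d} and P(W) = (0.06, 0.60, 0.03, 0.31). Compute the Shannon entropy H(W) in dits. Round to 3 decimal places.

H(W) = −Σ p·log₁₀ p.
  −(0.06)·log₁₀(0.06) = 0.0733
  −(0.60)·log₁₀(0.60) = 0.1331
  −(0.03)·log₁₀(0.03) = 0.0457
  −(0.31)·log₁₀(0.31) = 0.1577
Sum: 0.0733 + 0.1331 + 0.0457 + 0.1577 = 0.410 dits.

0.410 dits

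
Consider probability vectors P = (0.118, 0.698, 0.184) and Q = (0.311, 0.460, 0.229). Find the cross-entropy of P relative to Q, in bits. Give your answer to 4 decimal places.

1.3721 bits

H(P,Q) = −Σ p·log₂ q.
  −0.118·log₂(0.311) = 0.19883
  −0.698·log₂(0.460) = 0.78197
  −0.184·log₂(0.229) = 0.39129
H(P,Q) = 1.3721 bits.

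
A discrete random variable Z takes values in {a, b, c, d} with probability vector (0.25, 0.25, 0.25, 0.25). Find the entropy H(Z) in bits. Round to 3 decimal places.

H(Z) = −Σ p·log₂ p.
  −(0.25)·log₂(0.25) = 0.5000
  −(0.25)·log₂(0.25) = 0.5000
  −(0.25)·log₂(0.25) = 0.5000
  −(0.25)·log₂(0.25) = 0.5000
Sum: 0.5000 + 0.5000 + 0.5000 + 0.5000 = 2.000 bits.

2.000 bits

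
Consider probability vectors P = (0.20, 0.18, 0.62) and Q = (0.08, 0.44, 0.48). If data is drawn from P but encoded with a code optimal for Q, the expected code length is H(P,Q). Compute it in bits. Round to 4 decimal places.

H(P,Q) = −Σ p·log₂ q.
  −0.20·log₂(0.08) = 0.72877
  −0.18·log₂(0.44) = 0.21320
  −0.62·log₂(0.48) = 0.65651
H(P,Q) = 1.5985 bits.

1.5985 bits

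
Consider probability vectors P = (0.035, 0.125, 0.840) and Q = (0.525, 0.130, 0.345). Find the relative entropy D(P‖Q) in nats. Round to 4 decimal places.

0.6478 nats

D(P‖Q) = Σ p·ln(p/q).
  0.035·ln(0.035/0.525) = -0.09478
  0.125·ln(0.125/0.130) = -0.00490
  0.840·ln(0.840/0.345) = 0.74748
D(P‖Q) = 0.6478 nats.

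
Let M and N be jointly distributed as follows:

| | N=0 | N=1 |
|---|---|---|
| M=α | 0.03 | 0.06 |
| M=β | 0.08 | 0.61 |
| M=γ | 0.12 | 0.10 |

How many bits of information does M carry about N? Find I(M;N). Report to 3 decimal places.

Marginals: p(M) = (0.0900, 0.6900, 0.2200), p(N) = (0.2300, 0.7700).
I(M;N) = H(M) + H(N) − H(M,N).
H(M) = 1.1626, H(N) = 0.7780, H(M,N) = 1.8211.
I(M;N) = 1.1626 + 0.7780 − 1.8211 = 0.120 bits.

0.120 bits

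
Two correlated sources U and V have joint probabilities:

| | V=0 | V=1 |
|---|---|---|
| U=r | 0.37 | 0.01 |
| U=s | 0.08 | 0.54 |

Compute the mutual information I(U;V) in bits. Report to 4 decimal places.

Marginals: p(U) = (0.3800, 0.6200), p(V) = (0.4500, 0.5500).
I(U;V) = Σ p(x,y)·log₂[p(x,y)/(p(x)p(y))].
  (r,0): 0.37·log₂(2.1637) = 0.41201
  (r,1): 0.01·log₂(0.0478) = -0.04385
  (s,0): 0.08·log₂(0.2867) = -0.14418
  (s,1): 0.54·log₂(1.5836) = 0.35812
Sum = 0.5821 bits.

0.5821 bits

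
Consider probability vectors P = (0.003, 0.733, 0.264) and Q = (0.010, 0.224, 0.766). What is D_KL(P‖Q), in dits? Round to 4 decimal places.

D(P‖Q) = Σ p·log₁₀(p/q).
  0.003·log₁₀(0.003/0.010) = -0.00157
  0.733·log₁₀(0.733/0.224) = 0.37739
  0.264·log₁₀(0.264/0.766) = -0.12213
D(P‖Q) = 0.2537 dits.

0.2537 dits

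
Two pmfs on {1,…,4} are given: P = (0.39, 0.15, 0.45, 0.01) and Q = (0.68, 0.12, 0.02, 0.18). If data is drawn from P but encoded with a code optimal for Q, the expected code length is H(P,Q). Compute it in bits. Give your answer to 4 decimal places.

H(P,Q) = −Σ p·log₂ q.
  −0.39·log₂(0.68) = 0.21699
  −0.15·log₂(0.12) = 0.45883
  −0.45·log₂(0.02) = 2.53974
  −0.01·log₂(0.18) = 0.02474
H(P,Q) = 3.2403 bits.

3.2403 bits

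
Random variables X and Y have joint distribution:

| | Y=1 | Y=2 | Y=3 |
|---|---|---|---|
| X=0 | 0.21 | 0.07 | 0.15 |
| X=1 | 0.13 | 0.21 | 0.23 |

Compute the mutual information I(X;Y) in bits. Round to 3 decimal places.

0.065 bits

Marginals: p(X) = (0.4300, 0.5700), p(Y) = (0.3400, 0.2800, 0.3800).
I(X;Y) = H(X) + H(Y) − H(X,Y).
H(X) = 0.9858, H(Y) = 1.5738, H(X,Y) = 2.4951.
I(X;Y) = 0.9858 + 1.5738 − 2.4951 = 0.065 bits.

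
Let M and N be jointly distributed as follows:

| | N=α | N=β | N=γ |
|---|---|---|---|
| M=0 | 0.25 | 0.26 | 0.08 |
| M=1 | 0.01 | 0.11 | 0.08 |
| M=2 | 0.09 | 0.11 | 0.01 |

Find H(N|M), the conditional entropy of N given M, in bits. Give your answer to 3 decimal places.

1.348 bits

Chain rule: H(N|M) = H(M,N) − H(M).
Marginals: p(M) = (0.5900, 0.2000, 0.2100), p(N) = (0.3500, 0.4800, 0.1700).
H(M,N) = 2.7344 bits; H(M) = 1.3863 bits.
H(N|M) = 2.7344 − 1.3863 = 1.348 bits.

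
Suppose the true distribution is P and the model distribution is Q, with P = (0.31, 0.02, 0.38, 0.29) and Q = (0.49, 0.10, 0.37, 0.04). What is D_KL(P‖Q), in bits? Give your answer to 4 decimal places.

D(P‖Q) = Σ p·log₂(p/q).
  0.31·log₂(0.31/0.49) = -0.20476
  0.02·log₂(0.02/0.10) = -0.04644
  0.38·log₂(0.38/0.37) = 0.01462
  0.29·log₂(0.29/0.04) = 0.82881
D(P‖Q) = 0.5922 bits.

0.5922 bits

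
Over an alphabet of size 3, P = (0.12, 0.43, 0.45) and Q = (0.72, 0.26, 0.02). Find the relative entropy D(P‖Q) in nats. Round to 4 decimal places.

D(P‖Q) = Σ p·ln(p/q).
  0.12·ln(0.12/0.72) = -0.21501
  0.43·ln(0.43/0.26) = 0.21633
  0.45·ln(0.45/0.02) = 1.40108
D(P‖Q) = 1.4024 nats.

1.4024 nats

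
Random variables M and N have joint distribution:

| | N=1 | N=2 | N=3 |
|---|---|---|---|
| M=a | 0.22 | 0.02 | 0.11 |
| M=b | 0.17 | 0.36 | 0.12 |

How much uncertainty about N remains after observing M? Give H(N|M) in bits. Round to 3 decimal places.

1.342 bits

Marginals: p(M) = (0.3500, 0.6500), p(N) = (0.3900, 0.3800, 0.2300).
H(N|M) = Σ p(M) · H(N|M=·).
  M=a: p=0.3500, H(N|M=a) = 1.1818
  M=b: p=0.6500, H(N|M=b) = 1.4282
Weighted sum = 1.342 bits.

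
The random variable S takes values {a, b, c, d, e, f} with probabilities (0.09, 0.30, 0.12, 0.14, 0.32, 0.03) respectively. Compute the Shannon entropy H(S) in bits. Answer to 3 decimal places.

H(S) = −Σ p·log₂ p.
  −(0.09)·log₂(0.09) = 0.3127
  −(0.30)·log₂(0.30) = 0.5211
  −(0.12)·log₂(0.12) = 0.3671
  −(0.14)·log₂(0.14) = 0.3971
  −(0.32)·log₂(0.32) = 0.5260
  −(0.03)·log₂(0.03) = 0.1518
Sum: 0.3127 + 0.5211 + 0.3671 + 0.3971 + 0.5260 + 0.1518 = 2.276 bits.

2.276 bits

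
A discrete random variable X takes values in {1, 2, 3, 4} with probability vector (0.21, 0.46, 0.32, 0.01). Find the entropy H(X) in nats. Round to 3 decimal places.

H(X) = −Σ p·ln p.
  −(0.21)·ln(0.21) = 0.3277
  −(0.46)·ln(0.46) = 0.3572
  −(0.32)·ln(0.32) = 0.3646
  −(0.01)·ln(0.01) = 0.0461
Sum: 0.3277 + 0.3572 + 0.3646 + 0.0461 = 1.096 nats.

1.096 nats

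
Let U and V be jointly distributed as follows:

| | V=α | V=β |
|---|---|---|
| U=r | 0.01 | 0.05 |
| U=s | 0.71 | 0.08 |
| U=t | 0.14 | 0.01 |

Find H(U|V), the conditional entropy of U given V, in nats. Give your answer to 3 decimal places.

0.557 nats

Marginals: p(U) = (0.0600, 0.7900, 0.1500), p(V) = (0.8600, 0.1400).
H(U|V) = Σ p(V) · H(U|V=·).
  V=α: p=0.8600, H(U|V=α) = 0.5055
  V=β: p=0.1400, H(U|V=β) = 0.8760
Weighted sum = 0.557 nats.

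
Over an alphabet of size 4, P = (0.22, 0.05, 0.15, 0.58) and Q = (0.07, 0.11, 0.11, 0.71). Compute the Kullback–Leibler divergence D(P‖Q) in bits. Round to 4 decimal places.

D(P‖Q) = Σ p·log₂(p/q).
  0.22·log₂(0.22/0.07) = 0.36346
  0.05·log₂(0.05/0.11) = -0.05688
  0.15·log₂(0.15/0.11) = 0.06712
  0.58·log₂(0.58/0.71) = -0.16922
D(P‖Q) = 0.2045 bits.

0.2045 bits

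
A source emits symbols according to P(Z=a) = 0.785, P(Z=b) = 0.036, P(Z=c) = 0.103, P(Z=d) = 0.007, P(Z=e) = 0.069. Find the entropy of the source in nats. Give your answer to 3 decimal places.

H(Z) = −Σ p·ln p.
  −(0.785)·ln(0.785) = 0.1900
  −(0.036)·ln(0.036) = 0.1197
  −(0.103)·ln(0.103) = 0.2341
  −(0.007)·ln(0.007) = 0.0347
  −(0.069)·ln(0.069) = 0.1845
Sum: 0.1900 + 0.1197 + 0.2341 + 0.0347 + 0.1845 = 0.763 nats.

0.763 nats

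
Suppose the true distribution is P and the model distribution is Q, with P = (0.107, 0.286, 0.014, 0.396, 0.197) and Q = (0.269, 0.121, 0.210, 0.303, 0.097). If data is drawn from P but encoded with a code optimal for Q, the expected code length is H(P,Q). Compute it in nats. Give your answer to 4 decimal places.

1.6988 nats

H(P,Q) = −Σ p·ln q.
  −0.107·ln(0.269) = 0.14050
  −0.286·ln(0.121) = 0.60402
  −0.014·ln(0.210) = 0.02185
  −0.396·ln(0.303) = 0.47283
  −0.197·ln(0.097) = 0.45961
H(P,Q) = 1.6988 nats.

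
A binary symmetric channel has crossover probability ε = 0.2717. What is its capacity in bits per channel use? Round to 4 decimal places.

0.1561 bits

Binary symmetric channel: C = 1 − h₂(ε) where h₂ is the binary entropy function.
h₂(0.2717) = −0.2717·log₂0.2717 − 0.7283·log₂0.7283 = 0.8439.
C = 1 − 0.8439 = 0.1561 bits per channel use.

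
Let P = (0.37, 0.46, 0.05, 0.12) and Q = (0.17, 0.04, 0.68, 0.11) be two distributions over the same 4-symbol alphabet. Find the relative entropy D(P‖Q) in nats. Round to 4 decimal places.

1.2912 nats

D(P‖Q) = Σ p·ln(p/q).
  0.37·ln(0.37/0.17) = 0.28775
  0.46·ln(0.46/0.04) = 1.12348
  0.05·ln(0.05/0.68) = -0.13050
  0.12·ln(0.12/0.11) = 0.01044
D(P‖Q) = 1.2912 nats.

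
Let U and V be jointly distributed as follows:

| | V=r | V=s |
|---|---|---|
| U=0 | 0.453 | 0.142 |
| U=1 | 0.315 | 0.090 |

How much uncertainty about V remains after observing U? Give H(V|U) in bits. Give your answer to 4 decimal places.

Chain rule: H(V|U) = H(U,V) − H(U).
Marginals: p(U) = (0.5950, 0.4050), p(V) = (0.7680, 0.2320).
H(U,V) = 1.7550 bits; H(U) = 0.9738 bits.
H(V|U) = 1.7550 − 0.9738 = 0.7812 bits.

0.7812 bits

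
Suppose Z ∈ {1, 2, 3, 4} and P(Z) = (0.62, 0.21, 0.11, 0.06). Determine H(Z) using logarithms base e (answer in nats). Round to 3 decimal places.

1.036 nats

H(Z) = −Σ p·ln p.
  −(0.62)·ln(0.62) = 0.2964
  −(0.21)·ln(0.21) = 0.3277
  −(0.11)·ln(0.11) = 0.2428
  −(0.06)·ln(0.06) = 0.1688
Sum: 0.2964 + 0.3277 + 0.2428 + 0.1688 = 1.036 nats.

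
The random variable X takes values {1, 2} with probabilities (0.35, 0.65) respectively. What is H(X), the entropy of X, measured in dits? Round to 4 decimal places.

H(X) = −Σ p·log₁₀ p.
  −(0.35)·log₁₀(0.35) = 0.15958
  −(0.65)·log₁₀(0.65) = 0.12161
Sum: 0.15958 + 0.12161 = 0.2812 dits.

0.2812 dits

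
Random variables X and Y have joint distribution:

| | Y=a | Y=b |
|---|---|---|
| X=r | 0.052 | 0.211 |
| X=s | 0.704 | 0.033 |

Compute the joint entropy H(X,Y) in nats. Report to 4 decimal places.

0.8417 nats

H(X,Y) = −Σ p(x,y)·ln p(x,y) over all 4 cells.
  cell (r,a): −0.052·ln0.052 = 0.15374
  cell (r,b): −0.211·ln0.211 = 0.32829
  cell (s,a): −0.704·ln0.704 = 0.24709
  cell (s,b): −0.033·ln0.033 = 0.11257
Sum = 0.8417 nats.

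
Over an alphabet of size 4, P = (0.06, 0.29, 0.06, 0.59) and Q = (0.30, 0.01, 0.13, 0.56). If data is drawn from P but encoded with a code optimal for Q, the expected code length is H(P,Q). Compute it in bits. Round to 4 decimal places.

2.7011 bits

H(P,Q) = −Σ p·log₂ q.
  −0.06·log₂(0.30) = 0.10422
  −0.29·log₂(0.01) = 1.92672
  −0.06·log₂(0.13) = 0.17660
  −0.59·log₂(0.56) = 0.49354
H(P,Q) = 2.7011 bits.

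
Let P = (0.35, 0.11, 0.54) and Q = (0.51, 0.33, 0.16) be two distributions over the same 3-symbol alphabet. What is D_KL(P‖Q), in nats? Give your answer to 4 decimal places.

0.4042 nats

D(P‖Q) = Σ p·ln(p/q).
  0.35·ln(0.35/0.51) = -0.13177
  0.11·ln(0.11/0.33) = -0.12085
  0.54·ln(0.54/0.16) = 0.65685
D(P‖Q) = 0.4042 nats.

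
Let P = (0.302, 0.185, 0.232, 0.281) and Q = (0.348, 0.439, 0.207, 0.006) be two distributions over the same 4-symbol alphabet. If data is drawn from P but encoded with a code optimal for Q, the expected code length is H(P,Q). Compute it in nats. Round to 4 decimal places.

H(P,Q) = −Σ p·ln q.
  −0.302·ln(0.348) = 0.31878
  −0.185·ln(0.439) = 0.15230
  −0.232·ln(0.207) = 0.36541
  −0.281·ln(0.006) = 1.43759
H(P,Q) = 2.2741 nats.

2.2741 nats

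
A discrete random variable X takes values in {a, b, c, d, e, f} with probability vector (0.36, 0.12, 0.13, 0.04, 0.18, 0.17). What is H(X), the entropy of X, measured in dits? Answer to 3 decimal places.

H(X) = −Σ p·log₁₀ p.
  −(0.36)·log₁₀(0.36) = 0.1597
  −(0.12)·log₁₀(0.12) = 0.1105
  −(0.13)·log₁₀(0.13) = 0.1152
  −(0.04)·log₁₀(0.04) = 0.0559
  −(0.18)·log₁₀(0.18) = 0.1341
  −(0.17)·log₁₀(0.17) = 0.1308
Sum: 0.1597 + 0.1105 + 0.1152 + 0.0559 + 0.1341 + 0.1308 = 0.706 dits.

0.706 dits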